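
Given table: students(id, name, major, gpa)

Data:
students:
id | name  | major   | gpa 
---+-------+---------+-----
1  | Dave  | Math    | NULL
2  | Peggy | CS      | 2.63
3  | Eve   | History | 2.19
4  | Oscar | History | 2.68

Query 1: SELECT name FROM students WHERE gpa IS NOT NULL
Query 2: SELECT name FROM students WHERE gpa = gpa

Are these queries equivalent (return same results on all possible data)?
Yes, equivalent

Both queries return: [('Eve',), ('Oscar',), ('Peggy',)]

Reason: IS NOT NULL vs self-equality (both exclude NULLs)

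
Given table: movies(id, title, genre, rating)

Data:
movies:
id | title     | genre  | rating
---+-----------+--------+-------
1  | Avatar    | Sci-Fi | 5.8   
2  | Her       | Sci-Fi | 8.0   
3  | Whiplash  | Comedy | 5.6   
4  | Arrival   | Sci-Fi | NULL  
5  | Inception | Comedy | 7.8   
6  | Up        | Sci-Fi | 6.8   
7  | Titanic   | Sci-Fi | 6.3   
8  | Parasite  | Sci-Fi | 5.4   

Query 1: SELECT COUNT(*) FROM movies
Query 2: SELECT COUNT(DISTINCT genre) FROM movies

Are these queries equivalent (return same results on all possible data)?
No, not equivalent

Query 1 returns: [(8,)]
Query 2 returns: [(2,)]

Reason: COUNT(*) counts rows, COUNT(DISTINCT genre) counts unique genres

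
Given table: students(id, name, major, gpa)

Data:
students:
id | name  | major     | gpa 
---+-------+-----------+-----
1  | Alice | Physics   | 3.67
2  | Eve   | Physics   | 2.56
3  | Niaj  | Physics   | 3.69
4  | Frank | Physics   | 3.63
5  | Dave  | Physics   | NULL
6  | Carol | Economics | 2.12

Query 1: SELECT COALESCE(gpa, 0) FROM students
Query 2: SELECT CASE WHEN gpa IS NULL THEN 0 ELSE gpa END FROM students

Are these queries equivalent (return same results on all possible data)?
Yes, equivalent

Both queries return: [(0,), (2.12,), (2.56,), (3.63,), (3.67,), (3.69,)]

Reason: COALESCE vs CASE for NULL handling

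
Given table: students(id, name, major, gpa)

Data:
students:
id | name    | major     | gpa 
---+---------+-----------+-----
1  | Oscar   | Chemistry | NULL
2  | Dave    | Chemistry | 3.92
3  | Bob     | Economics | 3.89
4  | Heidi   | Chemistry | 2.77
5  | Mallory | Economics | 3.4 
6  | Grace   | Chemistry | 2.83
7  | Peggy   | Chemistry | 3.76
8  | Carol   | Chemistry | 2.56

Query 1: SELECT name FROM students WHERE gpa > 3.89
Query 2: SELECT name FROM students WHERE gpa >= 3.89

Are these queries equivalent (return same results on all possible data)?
No, not equivalent

Query 1 returns: [('Dave',)]
Query 2 returns: [('Dave',), ('Bob',)]

Reason: > vs >= gives different results when gpa = 3.89 exists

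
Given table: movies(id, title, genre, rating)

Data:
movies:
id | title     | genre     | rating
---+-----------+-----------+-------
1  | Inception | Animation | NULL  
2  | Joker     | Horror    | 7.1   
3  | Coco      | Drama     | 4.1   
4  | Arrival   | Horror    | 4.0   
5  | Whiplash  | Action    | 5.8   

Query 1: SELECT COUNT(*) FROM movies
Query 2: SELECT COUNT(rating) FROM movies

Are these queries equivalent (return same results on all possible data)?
No, not equivalent

Query 1 returns: [(5,)]
Query 2 returns: [(4,)]

Reason: COUNT(*) includes NULLs, COUNT(column) excludes them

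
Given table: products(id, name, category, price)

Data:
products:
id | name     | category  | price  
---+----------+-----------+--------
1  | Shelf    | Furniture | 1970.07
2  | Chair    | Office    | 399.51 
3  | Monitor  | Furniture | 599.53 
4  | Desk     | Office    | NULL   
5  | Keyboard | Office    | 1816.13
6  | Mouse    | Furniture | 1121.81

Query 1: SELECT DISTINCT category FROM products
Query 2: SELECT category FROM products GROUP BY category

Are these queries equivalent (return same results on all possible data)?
Yes, equivalent

Both queries return: [('Furniture',), ('Office',)]

Reason: Both get unique categorys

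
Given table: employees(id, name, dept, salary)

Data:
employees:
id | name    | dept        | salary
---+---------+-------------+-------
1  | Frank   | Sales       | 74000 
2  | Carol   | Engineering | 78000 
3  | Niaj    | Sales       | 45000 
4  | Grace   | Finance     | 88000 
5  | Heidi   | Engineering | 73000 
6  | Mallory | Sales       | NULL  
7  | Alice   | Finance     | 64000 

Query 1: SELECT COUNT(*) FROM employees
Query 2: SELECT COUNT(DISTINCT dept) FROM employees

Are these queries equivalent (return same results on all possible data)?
No, not equivalent

Query 1 returns: [(7,)]
Query 2 returns: [(3,)]

Reason: COUNT(*) counts rows, COUNT(DISTINCT dept) counts unique depts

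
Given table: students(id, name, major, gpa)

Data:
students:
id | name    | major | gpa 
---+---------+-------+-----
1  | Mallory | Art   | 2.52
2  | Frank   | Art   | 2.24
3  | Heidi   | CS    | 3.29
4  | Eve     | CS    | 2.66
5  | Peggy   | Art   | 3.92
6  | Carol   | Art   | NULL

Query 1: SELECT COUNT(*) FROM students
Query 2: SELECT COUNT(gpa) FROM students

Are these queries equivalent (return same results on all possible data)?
No, not equivalent

Query 1 returns: [(6,)]
Query 2 returns: [(5,)]

Reason: COUNT(*) includes NULLs, COUNT(column) excludes them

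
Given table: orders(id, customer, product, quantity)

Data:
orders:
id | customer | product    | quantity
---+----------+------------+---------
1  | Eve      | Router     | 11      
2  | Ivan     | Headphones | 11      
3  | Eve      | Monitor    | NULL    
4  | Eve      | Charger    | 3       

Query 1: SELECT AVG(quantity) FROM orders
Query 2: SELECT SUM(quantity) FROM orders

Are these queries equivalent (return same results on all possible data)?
No, not equivalent

Query 1 returns: [(8.333333333333334,)]
Query 2 returns: [(25,)]

Reason: AVG vs SUM give different aggregate values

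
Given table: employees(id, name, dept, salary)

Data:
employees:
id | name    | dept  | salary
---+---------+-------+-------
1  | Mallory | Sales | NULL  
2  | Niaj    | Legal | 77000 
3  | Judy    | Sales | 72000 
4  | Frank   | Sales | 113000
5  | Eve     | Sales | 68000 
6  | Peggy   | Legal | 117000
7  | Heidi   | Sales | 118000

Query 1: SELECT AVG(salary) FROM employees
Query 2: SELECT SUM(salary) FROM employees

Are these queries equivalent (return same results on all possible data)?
No, not equivalent

Query 1 returns: [(94166.66666666667,)]
Query 2 returns: [(565000,)]

Reason: AVG vs SUM give different aggregate values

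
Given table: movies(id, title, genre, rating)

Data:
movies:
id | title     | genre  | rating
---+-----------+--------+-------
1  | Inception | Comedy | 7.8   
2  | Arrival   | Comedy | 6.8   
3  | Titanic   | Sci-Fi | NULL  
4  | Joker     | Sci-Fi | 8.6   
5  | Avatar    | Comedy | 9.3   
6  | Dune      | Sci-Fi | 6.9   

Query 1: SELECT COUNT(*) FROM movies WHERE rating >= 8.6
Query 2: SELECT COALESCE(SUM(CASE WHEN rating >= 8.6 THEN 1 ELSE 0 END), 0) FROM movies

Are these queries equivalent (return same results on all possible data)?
Yes, equivalent

Both queries return: [(2,)]

Reason: COUNT with WHERE vs conditional SUM (COALESCE handles empty-table NULL)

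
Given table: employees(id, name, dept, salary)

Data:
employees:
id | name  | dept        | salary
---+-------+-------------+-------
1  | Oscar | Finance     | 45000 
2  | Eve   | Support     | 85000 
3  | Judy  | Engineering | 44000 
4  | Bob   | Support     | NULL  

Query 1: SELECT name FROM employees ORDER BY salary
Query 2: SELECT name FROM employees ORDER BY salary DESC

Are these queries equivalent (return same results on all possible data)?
No, not equivalent

Query 1 returns: [('Bob',), ('Judy',), ('Oscar',), ('Eve',)]
Query 2 returns: [('Eve',), ('Oscar',), ('Judy',), ('Bob',)]

Reason: ASC vs DESC gives opposite ordering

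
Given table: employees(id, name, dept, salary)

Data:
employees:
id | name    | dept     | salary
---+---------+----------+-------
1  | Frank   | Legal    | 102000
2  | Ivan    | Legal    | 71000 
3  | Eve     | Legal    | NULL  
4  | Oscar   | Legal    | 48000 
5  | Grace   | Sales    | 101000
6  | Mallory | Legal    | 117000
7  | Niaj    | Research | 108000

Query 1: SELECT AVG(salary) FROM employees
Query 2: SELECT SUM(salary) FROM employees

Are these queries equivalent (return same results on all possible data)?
No, not equivalent

Query 1 returns: [(91166.66666666667,)]
Query 2 returns: [(547000,)]

Reason: AVG vs SUM give different aggregate values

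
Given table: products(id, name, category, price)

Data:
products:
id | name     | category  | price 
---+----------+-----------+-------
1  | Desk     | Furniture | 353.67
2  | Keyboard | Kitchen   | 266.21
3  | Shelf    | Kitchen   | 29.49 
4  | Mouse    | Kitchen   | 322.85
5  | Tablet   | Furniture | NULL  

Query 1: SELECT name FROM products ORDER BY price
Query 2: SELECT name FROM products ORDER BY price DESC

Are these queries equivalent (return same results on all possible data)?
No, not equivalent

Query 1 returns: [('Tablet',), ('Shelf',), ('Keyboard',), ('Mouse',), ('Desk',)]
Query 2 returns: [('Desk',), ('Mouse',), ('Keyboard',), ('Shelf',), ('Tablet',)]

Reason: ASC vs DESC gives opposite ordering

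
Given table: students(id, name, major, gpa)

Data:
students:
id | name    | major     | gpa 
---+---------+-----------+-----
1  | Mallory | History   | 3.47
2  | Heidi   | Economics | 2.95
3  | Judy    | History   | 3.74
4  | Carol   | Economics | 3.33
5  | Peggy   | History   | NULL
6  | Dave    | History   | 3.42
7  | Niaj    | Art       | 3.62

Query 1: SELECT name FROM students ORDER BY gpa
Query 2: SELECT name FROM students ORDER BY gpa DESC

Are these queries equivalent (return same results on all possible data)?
No, not equivalent

Query 1 returns: [('Peggy',), ('Heidi',), ('Carol',), ('Dave',), ('Mallory',), ('Niaj',), ('Judy',)]
Query 2 returns: [('Judy',), ('Niaj',), ('Mallory',), ('Dave',), ('Carol',), ('Heidi',), ('Peggy',)]

Reason: ASC vs DESC gives opposite ordering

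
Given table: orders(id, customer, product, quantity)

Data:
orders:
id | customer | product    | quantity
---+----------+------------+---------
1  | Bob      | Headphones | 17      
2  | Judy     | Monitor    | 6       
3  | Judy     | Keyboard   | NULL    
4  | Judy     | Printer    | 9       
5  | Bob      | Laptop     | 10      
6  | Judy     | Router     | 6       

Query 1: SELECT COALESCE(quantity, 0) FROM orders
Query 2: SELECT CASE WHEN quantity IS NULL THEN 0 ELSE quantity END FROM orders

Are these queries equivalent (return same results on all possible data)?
Yes, equivalent

Both queries return: [(0,), (6,), (6,), (9,), (10,), (17,)]

Reason: COALESCE vs CASE for NULL handling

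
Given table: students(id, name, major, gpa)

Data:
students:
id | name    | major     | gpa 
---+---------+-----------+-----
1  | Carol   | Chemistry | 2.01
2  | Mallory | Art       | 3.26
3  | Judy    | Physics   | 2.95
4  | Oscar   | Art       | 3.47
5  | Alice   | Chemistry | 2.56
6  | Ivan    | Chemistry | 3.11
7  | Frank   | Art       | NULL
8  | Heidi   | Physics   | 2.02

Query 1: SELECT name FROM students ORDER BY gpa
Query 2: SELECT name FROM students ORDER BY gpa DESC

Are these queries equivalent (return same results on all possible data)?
No, not equivalent

Query 1 returns: [('Frank',), ('Carol',), ('Heidi',), ('Alice',), ('Judy',), ('Ivan',), ('Mallory',), ('Oscar',)]
Query 2 returns: [('Oscar',), ('Mallory',), ('Ivan',), ('Judy',), ('Alice',), ('Heidi',), ('Carol',), ('Frank',)]

Reason: ASC vs DESC gives opposite ordering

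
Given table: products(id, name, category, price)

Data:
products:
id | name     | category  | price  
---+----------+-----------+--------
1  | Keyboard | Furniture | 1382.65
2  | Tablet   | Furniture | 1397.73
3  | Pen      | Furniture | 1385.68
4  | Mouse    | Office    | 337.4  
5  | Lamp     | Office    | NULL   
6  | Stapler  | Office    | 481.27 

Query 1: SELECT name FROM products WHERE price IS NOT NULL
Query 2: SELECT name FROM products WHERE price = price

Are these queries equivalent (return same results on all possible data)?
Yes, equivalent

Both queries return: [('Keyboard',), ('Mouse',), ('Pen',), ('Stapler',), ('Tablet',)]

Reason: IS NOT NULL vs self-equality (both exclude NULLs)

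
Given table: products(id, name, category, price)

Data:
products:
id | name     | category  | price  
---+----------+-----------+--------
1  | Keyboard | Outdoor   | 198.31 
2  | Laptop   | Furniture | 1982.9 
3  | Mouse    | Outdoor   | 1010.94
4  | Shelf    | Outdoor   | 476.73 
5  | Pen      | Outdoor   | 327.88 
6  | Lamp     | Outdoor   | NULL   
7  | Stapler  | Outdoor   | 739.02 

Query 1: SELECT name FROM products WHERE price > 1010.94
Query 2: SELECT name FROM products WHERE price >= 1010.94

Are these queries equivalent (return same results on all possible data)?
No, not equivalent

Query 1 returns: [('Laptop',)]
Query 2 returns: [('Laptop',), ('Mouse',)]

Reason: > vs >= gives different results when price = 1010.94 exists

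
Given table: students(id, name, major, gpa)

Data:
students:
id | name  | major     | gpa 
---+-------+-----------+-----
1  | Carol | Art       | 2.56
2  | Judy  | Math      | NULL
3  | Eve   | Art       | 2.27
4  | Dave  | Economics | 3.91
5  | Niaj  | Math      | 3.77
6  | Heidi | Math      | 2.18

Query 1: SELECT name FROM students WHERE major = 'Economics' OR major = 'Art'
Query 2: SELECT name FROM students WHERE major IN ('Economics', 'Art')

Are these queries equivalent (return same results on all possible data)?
Yes, equivalent

Both queries return: [('Carol',), ('Dave',), ('Eve',)]

Reason: OR vs IN are equivalent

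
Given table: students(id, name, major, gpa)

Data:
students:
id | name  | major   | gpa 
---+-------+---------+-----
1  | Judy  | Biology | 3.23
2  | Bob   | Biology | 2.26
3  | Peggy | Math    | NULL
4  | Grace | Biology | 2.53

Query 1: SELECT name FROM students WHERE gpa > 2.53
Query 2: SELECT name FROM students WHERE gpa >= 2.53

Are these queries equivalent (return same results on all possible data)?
No, not equivalent

Query 1 returns: [('Judy',)]
Query 2 returns: [('Judy',), ('Grace',)]

Reason: > vs >= gives different results when gpa = 2.53 exists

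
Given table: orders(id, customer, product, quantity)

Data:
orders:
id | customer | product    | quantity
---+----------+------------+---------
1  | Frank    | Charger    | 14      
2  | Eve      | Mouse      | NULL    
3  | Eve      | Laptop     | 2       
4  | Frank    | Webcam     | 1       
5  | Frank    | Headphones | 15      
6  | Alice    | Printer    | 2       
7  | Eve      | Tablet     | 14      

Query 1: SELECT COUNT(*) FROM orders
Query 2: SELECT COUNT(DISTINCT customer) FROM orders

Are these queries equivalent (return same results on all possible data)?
No, not equivalent

Query 1 returns: [(7,)]
Query 2 returns: [(3,)]

Reason: COUNT(*) counts rows, COUNT(DISTINCT customer) counts unique customers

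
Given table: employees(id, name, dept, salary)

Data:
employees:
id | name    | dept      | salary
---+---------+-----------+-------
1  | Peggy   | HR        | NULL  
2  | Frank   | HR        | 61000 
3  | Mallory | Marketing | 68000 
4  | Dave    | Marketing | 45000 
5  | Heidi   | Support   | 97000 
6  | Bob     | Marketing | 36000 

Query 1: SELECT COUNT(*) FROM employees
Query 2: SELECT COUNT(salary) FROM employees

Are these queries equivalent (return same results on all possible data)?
No, not equivalent

Query 1 returns: [(6,)]
Query 2 returns: [(5,)]

Reason: COUNT(*) includes NULLs, COUNT(column) excludes them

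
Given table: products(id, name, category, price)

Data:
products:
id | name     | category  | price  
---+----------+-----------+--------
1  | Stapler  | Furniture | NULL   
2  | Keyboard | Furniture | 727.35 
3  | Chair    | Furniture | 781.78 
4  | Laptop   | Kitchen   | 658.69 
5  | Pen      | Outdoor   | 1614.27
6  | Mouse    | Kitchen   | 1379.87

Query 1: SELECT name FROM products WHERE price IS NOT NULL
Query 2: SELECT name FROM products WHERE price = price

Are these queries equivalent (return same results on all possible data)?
Yes, equivalent

Both queries return: [('Chair',), ('Keyboard',), ('Laptop',), ('Mouse',), ('Pen',)]

Reason: IS NOT NULL vs self-equality (both exclude NULLs)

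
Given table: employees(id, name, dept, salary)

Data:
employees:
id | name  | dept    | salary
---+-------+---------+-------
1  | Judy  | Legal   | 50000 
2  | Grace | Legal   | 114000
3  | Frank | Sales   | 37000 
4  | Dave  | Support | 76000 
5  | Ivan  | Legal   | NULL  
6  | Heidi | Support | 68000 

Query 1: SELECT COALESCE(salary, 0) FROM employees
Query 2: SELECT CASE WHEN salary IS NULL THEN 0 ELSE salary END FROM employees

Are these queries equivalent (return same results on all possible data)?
Yes, equivalent

Both queries return: [(0,), (37000,), (50000,), (68000,), (76000,), (114000,)]

Reason: COALESCE vs CASE for NULL handling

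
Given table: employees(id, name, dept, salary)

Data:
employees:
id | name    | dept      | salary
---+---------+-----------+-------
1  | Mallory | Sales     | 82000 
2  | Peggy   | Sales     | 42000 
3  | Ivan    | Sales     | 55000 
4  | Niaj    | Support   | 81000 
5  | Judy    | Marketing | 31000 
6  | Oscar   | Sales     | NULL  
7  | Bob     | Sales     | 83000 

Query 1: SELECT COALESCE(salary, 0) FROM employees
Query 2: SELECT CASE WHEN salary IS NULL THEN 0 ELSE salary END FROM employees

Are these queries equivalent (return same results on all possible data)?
Yes, equivalent

Both queries return: [(0,), (31000,), (42000,), (55000,), (81000,), (82000,), (83000,)]

Reason: COALESCE vs CASE for NULL handling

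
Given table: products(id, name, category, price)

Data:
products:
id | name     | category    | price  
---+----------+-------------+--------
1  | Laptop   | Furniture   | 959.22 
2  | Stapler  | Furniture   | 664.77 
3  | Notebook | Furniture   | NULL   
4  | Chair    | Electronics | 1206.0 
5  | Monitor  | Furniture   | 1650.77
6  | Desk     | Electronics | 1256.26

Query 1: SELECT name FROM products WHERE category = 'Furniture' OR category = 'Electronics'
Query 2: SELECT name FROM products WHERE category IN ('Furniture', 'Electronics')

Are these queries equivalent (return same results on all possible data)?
Yes, equivalent

Both queries return: [('Chair',), ('Desk',), ('Laptop',), ('Monitor',), ('Notebook',), ('Stapler',)]

Reason: OR vs IN are equivalent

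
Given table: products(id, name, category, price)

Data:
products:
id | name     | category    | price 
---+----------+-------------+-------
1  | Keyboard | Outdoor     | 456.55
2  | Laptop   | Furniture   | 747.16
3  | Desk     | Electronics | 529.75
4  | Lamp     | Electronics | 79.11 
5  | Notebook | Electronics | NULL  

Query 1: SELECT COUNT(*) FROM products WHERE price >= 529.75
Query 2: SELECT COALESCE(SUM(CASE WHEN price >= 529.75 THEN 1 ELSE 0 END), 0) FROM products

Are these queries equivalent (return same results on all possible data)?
Yes, equivalent

Both queries return: [(2,)]

Reason: COUNT with WHERE vs conditional SUM (COALESCE handles empty-table NULL)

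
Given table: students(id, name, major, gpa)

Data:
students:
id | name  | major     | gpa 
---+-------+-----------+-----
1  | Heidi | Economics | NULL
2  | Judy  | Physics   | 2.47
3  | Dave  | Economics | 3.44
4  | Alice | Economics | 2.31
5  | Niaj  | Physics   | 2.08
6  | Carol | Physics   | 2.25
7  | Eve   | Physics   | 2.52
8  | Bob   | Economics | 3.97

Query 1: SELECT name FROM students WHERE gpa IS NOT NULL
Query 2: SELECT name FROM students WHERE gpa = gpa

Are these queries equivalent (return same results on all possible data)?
Yes, equivalent

Both queries return: [('Alice',), ('Bob',), ('Carol',), ('Dave',), ('Eve',), ('Judy',), ('Niaj',)]

Reason: IS NOT NULL vs self-equality (both exclude NULLs)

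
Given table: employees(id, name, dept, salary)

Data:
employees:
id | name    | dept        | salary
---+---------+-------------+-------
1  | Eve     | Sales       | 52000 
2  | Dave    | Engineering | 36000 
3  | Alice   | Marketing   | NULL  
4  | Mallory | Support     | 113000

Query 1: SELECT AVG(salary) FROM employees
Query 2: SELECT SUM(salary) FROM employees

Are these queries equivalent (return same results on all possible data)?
No, not equivalent

Query 1 returns: [(67000.0,)]
Query 2 returns: [(201000,)]

Reason: AVG vs SUM give different aggregate values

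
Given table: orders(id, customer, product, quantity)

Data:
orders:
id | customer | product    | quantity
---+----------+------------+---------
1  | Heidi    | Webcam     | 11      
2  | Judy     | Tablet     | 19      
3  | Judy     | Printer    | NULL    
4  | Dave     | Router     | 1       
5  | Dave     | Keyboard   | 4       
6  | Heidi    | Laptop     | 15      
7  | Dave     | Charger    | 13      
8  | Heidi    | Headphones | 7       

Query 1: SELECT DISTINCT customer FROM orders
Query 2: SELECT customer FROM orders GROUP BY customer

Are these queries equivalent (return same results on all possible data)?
Yes, equivalent

Both queries return: [('Dave',), ('Heidi',), ('Judy',)]

Reason: Both get unique customers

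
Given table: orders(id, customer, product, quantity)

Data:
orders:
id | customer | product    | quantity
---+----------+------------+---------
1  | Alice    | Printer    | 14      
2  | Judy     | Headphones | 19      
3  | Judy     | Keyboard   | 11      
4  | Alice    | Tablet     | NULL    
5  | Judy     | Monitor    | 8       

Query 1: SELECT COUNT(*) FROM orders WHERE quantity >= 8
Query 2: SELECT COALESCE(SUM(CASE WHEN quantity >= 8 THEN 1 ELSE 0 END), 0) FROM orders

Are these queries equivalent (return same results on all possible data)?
Yes, equivalent

Both queries return: [(4,)]

Reason: COUNT with WHERE vs conditional SUM (COALESCE handles empty-table NULL)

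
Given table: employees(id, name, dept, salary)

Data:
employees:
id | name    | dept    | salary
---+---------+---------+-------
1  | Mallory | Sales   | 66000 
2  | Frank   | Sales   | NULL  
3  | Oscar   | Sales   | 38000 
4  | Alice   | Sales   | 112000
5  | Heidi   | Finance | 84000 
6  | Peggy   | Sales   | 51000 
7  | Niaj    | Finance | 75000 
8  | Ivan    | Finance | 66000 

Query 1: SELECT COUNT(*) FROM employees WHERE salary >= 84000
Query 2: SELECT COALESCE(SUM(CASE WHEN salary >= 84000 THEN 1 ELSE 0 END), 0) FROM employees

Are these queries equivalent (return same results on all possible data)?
Yes, equivalent

Both queries return: [(2,)]

Reason: COUNT with WHERE vs conditional SUM (COALESCE handles empty-table NULL)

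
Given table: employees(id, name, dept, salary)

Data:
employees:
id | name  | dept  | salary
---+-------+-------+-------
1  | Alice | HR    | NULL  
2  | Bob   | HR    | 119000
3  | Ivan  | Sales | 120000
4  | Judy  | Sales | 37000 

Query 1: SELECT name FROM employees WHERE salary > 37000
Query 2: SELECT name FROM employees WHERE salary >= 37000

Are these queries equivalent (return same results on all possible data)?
No, not equivalent

Query 1 returns: [('Bob',), ('Ivan',)]
Query 2 returns: [('Bob',), ('Ivan',), ('Judy',)]

Reason: > vs >= gives different results when salary = 37000 exists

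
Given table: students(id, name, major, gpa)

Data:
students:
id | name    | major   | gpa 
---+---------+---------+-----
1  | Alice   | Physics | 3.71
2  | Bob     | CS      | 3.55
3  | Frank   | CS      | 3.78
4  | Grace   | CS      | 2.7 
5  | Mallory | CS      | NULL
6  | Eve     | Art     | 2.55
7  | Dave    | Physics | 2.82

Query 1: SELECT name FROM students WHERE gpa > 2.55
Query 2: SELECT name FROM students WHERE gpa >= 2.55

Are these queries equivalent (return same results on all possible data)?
No, not equivalent

Query 1 returns: [('Alice',), ('Bob',), ('Frank',), ('Grace',), ('Dave',)]
Query 2 returns: [('Alice',), ('Bob',), ('Frank',), ('Grace',), ('Eve',), ('Dave',)]

Reason: > vs >= gives different results when gpa = 2.55 exists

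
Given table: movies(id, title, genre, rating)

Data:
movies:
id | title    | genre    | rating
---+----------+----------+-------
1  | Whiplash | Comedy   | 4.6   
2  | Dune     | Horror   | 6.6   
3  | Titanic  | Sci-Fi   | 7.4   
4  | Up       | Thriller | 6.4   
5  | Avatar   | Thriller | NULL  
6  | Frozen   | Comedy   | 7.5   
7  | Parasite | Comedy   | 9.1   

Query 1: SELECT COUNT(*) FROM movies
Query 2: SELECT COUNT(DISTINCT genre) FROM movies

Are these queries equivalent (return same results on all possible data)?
No, not equivalent

Query 1 returns: [(7,)]
Query 2 returns: [(4,)]

Reason: COUNT(*) counts rows, COUNT(DISTINCT genre) counts unique genres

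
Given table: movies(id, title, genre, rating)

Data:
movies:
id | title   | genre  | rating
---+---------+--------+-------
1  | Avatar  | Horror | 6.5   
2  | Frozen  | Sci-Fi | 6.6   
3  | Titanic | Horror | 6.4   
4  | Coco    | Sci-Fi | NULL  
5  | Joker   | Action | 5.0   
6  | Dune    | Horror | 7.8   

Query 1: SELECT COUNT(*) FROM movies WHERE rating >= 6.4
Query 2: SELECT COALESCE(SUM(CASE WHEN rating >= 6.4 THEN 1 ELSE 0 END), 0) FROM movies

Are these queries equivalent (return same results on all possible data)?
Yes, equivalent

Both queries return: [(4,)]

Reason: COUNT with WHERE vs conditional SUM (COALESCE handles empty-table NULL)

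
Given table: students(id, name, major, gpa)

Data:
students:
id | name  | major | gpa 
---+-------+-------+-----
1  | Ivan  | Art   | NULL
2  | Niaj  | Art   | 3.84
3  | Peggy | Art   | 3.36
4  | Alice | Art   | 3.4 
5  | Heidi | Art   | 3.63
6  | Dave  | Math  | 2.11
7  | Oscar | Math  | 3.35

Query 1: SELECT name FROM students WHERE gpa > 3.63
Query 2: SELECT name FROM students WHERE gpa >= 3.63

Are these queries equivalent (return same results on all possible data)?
No, not equivalent

Query 1 returns: [('Niaj',)]
Query 2 returns: [('Niaj',), ('Heidi',)]

Reason: > vs >= gives different results when gpa = 3.63 exists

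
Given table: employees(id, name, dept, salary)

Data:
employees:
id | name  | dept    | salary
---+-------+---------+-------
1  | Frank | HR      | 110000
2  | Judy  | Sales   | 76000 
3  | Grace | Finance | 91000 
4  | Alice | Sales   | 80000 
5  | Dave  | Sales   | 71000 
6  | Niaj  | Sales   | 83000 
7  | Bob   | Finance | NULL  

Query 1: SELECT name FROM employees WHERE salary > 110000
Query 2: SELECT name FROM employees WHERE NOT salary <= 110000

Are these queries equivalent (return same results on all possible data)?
Yes, equivalent

Both queries return: []

Reason: Both filter salary > 110000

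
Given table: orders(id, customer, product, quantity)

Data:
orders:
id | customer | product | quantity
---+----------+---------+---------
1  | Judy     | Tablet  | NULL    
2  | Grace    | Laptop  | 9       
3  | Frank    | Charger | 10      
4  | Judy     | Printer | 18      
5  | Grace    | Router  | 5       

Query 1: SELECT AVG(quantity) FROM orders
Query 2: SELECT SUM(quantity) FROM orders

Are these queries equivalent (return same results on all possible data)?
No, not equivalent

Query 1 returns: [(10.5,)]
Query 2 returns: [(42,)]

Reason: AVG vs SUM give different aggregate values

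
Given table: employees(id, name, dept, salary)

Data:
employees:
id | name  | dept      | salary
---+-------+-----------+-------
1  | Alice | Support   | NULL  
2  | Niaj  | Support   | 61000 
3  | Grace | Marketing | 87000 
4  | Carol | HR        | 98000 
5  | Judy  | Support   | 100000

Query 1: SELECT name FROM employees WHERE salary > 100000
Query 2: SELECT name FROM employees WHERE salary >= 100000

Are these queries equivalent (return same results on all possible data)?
No, not equivalent

Query 1 returns: []
Query 2 returns: [('Judy',)]

Reason: > vs >= gives different results when salary = 100000 exists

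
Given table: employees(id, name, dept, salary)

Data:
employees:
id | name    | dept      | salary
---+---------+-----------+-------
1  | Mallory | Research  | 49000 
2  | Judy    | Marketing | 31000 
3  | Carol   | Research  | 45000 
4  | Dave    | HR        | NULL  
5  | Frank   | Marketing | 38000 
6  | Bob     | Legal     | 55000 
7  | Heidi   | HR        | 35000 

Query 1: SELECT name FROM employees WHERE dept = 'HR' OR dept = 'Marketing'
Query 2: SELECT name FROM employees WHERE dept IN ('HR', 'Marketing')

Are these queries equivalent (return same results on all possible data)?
Yes, equivalent

Both queries return: [('Dave',), ('Frank',), ('Heidi',), ('Judy',)]

Reason: OR vs IN are equivalent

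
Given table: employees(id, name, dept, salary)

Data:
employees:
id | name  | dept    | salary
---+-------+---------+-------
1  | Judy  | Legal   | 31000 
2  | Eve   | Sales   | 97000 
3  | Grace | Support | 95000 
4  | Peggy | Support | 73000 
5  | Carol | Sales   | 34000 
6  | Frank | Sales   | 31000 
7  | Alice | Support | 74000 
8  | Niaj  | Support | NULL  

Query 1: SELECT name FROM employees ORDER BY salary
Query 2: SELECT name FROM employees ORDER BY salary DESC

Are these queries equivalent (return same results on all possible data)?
No, not equivalent

Query 1 returns: [('Niaj',), ('Judy',), ('Frank',), ('Carol',), ('Peggy',), ('Alice',), ('Grace',), ('Eve',)]
Query 2 returns: [('Eve',), ('Grace',), ('Alice',), ('Peggy',), ('Carol',), ('Judy',), ('Frank',), ('Niaj',)]

Reason: ASC vs DESC gives opposite ordering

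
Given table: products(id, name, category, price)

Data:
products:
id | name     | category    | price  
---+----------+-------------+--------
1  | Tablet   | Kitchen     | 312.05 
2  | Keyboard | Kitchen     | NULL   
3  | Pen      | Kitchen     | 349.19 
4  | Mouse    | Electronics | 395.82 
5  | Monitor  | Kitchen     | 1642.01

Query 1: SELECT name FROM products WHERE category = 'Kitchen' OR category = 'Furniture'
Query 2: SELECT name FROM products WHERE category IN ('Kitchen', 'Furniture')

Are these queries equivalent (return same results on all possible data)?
Yes, equivalent

Both queries return: [('Keyboard',), ('Monitor',), ('Pen',), ('Tablet',)]

Reason: OR vs IN are equivalent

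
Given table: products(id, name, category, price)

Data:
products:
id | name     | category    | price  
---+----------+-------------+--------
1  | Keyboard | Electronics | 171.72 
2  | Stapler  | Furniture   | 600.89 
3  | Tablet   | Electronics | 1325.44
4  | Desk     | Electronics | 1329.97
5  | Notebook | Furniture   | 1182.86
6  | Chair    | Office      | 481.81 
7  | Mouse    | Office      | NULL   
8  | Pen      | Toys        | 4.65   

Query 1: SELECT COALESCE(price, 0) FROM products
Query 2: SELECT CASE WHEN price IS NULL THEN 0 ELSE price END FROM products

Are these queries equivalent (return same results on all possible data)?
Yes, equivalent

Both queries return: [(0,), (4.65,), (171.72,), (481.81,), (600.89,), (1182.86,), (1325.44,), (1329.97,)]

Reason: COALESCE vs CASE for NULL handling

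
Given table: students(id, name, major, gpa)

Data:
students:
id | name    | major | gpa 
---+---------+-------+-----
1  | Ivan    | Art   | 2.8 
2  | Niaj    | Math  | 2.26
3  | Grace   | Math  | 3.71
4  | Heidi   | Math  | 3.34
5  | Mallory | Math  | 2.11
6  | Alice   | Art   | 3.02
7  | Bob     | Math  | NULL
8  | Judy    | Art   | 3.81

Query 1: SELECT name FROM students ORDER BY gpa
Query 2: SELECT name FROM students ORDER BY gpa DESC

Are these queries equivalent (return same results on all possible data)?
No, not equivalent

Query 1 returns: [('Bob',), ('Mallory',), ('Niaj',), ('Ivan',), ('Alice',), ('Heidi',), ('Grace',), ('Judy',)]
Query 2 returns: [('Judy',), ('Grace',), ('Heidi',), ('Alice',), ('Ivan',), ('Niaj',), ('Mallory',), ('Bob',)]

Reason: ASC vs DESC gives opposite ordering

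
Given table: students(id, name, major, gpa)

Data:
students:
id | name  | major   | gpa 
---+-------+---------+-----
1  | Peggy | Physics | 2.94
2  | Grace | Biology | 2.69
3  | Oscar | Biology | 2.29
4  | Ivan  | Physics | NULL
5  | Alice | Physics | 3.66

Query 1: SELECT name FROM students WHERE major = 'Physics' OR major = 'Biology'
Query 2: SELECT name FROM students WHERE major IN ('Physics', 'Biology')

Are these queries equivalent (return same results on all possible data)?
Yes, equivalent

Both queries return: [('Alice',), ('Grace',), ('Ivan',), ('Oscar',), ('Peggy',)]

Reason: OR vs IN are equivalent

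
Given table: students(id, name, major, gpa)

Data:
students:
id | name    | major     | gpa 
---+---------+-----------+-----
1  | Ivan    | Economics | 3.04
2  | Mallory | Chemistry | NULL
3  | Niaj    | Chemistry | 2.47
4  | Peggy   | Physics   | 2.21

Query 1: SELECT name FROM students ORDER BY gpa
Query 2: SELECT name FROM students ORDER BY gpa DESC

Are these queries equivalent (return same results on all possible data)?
No, not equivalent

Query 1 returns: [('Mallory',), ('Peggy',), ('Niaj',), ('Ivan',)]
Query 2 returns: [('Ivan',), ('Niaj',), ('Peggy',), ('Mallory',)]

Reason: ASC vs DESC gives opposite ordering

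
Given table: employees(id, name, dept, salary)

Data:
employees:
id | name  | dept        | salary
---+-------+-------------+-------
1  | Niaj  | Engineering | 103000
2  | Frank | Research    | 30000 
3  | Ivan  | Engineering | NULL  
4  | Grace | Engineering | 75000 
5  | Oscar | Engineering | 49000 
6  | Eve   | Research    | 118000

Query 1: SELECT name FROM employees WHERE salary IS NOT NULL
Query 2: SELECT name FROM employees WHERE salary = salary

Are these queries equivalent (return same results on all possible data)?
Yes, equivalent

Both queries return: [('Eve',), ('Frank',), ('Grace',), ('Niaj',), ('Oscar',)]

Reason: IS NOT NULL vs self-equality (both exclude NULLs)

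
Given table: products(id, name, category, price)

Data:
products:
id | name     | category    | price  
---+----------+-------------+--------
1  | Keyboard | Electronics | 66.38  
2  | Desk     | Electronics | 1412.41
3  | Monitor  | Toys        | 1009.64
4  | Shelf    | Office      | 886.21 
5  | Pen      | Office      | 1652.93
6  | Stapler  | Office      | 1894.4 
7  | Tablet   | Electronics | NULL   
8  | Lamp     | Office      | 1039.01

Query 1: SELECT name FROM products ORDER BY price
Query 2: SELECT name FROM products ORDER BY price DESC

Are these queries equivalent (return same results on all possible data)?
No, not equivalent

Query 1 returns: [('Tablet',), ('Keyboard',), ('Shelf',), ('Monitor',), ('Lamp',), ('Desk',), ('Pen',), ('Stapler',)]
Query 2 returns: [('Stapler',), ('Pen',), ('Desk',), ('Lamp',), ('Monitor',), ('Shelf',), ('Keyboard',), ('Tablet',)]

Reason: ASC vs DESC gives opposite ordering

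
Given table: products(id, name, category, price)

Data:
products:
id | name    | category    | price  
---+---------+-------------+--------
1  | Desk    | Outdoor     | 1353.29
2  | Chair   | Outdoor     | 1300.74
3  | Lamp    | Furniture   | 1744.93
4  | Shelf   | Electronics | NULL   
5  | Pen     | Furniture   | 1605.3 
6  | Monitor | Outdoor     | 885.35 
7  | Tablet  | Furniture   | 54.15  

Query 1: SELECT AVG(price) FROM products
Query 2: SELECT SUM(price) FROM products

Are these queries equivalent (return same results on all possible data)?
No, not equivalent

Query 1 returns: [(1157.2933333333333,)]
Query 2 returns: [(6943.76,)]

Reason: AVG vs SUM give different aggregate values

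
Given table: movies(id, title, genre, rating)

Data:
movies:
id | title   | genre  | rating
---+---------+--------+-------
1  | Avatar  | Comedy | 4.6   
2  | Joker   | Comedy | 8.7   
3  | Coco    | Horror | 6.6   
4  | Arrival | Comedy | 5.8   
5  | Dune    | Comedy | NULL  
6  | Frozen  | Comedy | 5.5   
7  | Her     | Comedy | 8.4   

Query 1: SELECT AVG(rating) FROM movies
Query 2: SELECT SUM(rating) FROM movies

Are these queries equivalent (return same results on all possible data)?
No, not equivalent

Query 1 returns: [(6.6000000000000005,)]
Query 2 returns: [(39.6,)]

Reason: AVG vs SUM give different aggregate values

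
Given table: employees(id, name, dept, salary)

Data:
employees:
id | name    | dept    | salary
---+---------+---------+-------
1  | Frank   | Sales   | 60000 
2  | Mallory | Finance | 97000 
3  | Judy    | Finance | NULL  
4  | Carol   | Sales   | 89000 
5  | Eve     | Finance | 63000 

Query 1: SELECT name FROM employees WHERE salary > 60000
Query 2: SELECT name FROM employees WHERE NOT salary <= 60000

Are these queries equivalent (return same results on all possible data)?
Yes, equivalent

Both queries return: [('Carol',), ('Eve',), ('Mallory',)]

Reason: Both filter salary > 60000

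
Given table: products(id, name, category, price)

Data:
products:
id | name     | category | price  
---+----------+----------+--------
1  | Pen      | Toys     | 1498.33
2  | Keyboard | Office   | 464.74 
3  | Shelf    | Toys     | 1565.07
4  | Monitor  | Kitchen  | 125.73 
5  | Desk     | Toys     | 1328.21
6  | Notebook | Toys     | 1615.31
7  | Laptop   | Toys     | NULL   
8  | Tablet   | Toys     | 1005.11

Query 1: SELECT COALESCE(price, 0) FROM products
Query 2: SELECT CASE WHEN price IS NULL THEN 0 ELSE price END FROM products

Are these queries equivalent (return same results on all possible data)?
Yes, equivalent

Both queries return: [(0,), (125.73,), (464.74,), (1005.11,), (1328.21,), (1498.33,), (1565.07,), (1615.31,)]

Reason: COALESCE vs CASE for NULL handling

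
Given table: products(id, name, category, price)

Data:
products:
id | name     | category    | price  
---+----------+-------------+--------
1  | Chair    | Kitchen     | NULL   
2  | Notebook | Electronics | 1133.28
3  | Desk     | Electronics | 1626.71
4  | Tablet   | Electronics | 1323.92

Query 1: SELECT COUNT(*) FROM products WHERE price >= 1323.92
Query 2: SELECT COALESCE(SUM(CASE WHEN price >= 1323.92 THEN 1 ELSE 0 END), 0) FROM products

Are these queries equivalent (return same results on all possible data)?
Yes, equivalent

Both queries return: [(2,)]

Reason: COUNT with WHERE vs conditional SUM (COALESCE handles empty-table NULL)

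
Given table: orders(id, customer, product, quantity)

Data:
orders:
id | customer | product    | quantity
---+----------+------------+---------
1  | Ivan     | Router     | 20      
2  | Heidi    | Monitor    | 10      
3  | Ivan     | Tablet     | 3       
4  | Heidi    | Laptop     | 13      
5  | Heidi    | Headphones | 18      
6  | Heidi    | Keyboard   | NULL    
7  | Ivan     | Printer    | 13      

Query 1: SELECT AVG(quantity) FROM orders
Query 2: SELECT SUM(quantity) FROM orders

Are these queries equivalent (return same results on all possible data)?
No, not equivalent

Query 1 returns: [(12.833333333333334,)]
Query 2 returns: [(77,)]

Reason: AVG vs SUM give different aggregate values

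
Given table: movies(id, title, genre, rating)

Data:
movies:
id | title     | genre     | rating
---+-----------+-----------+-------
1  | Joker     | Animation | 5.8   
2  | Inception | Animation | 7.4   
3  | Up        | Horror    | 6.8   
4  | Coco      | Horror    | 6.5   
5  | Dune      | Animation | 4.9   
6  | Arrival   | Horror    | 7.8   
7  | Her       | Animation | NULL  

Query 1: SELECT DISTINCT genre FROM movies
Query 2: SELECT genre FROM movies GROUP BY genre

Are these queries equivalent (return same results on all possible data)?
Yes, equivalent

Both queries return: [('Animation',), ('Horror',)]

Reason: Both get unique genres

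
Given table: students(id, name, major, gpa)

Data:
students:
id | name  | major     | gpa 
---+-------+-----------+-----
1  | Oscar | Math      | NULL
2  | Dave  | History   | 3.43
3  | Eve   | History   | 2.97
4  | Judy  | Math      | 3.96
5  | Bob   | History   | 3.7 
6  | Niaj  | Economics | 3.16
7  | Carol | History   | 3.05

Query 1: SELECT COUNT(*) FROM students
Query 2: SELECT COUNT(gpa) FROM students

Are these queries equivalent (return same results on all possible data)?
No, not equivalent

Query 1 returns: [(7,)]
Query 2 returns: [(6,)]

Reason: COUNT(*) includes NULLs, COUNT(column) excludes them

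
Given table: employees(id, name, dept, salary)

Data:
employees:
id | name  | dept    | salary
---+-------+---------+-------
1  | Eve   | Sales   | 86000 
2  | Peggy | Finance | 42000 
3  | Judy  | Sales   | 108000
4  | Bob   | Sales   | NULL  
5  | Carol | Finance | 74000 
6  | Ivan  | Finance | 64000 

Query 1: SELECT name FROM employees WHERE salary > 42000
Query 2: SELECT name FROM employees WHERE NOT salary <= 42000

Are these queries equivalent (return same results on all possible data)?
Yes, equivalent

Both queries return: [('Carol',), ('Eve',), ('Ivan',), ('Judy',)]

Reason: Both filter salary > 42000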